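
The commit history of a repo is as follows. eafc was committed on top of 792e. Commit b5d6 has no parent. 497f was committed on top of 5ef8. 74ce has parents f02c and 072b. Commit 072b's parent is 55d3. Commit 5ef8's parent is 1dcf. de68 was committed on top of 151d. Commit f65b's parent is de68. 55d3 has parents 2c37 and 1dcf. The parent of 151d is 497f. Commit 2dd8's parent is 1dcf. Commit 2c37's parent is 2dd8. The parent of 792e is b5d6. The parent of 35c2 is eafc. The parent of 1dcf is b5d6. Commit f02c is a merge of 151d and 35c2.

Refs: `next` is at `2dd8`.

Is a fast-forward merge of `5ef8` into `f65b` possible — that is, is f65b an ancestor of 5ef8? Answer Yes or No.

A fast-forward from f65b to 5ef8 is possible iff f65b is an ancestor of 5ef8.
Ancestors of 5ef8: {1dcf, 5ef8, b5d6}.
f65b is not among them, so fast-forward is not possible.

No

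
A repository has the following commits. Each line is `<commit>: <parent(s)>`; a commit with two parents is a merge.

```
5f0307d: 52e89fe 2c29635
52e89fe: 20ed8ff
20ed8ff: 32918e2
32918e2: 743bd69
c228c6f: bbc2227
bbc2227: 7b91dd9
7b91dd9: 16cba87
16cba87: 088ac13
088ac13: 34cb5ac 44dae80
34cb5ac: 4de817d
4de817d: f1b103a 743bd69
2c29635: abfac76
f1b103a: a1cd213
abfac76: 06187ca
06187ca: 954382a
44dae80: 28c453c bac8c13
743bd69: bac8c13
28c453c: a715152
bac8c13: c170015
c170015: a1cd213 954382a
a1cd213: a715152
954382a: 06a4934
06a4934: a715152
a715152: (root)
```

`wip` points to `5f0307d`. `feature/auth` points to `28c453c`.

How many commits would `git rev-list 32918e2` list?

8

Walking parent pointers from 32918e2: reachable set = {06a4934, 32918e2, 743bd69, 954382a, a1cd213, a715152, bac8c13, c170015}.
That is 8 commits.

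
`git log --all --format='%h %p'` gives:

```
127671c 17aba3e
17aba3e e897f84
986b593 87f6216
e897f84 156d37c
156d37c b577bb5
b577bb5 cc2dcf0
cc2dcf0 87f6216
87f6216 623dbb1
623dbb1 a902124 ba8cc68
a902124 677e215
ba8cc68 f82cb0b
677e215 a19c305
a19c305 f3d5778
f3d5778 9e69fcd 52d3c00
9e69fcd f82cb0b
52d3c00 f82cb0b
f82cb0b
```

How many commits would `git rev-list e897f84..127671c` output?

2

Reachable from 127671c: {127671c, 156d37c, 17aba3e, 52d3c00, 623dbb1, 677e215, 87f6216, 9e69fcd, a19c305, a902124, b577bb5, ba8cc68, cc2dcf0, e897f84, f3d5778, f82cb0b}.
Reachable from e897f84: {156d37c, 52d3c00, 623dbb1, 677e215, 87f6216, 9e69fcd, a19c305, a902124, b577bb5, ba8cc68, cc2dcf0, e897f84, f3d5778, f82cb0b}.
In 127671c's history but not e897f84's: {127671c, 17aba3e} — 2 commits.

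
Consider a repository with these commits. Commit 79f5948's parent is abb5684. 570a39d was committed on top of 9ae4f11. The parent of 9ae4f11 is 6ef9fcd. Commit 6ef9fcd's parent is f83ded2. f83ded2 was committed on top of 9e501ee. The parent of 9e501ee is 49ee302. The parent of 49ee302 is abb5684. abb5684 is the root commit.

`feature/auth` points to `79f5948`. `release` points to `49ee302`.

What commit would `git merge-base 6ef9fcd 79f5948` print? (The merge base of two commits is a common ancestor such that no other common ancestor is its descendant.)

Ancestors of 6ef9fcd: {49ee302, 6ef9fcd, 9e501ee, abb5684, f83ded2}.
Ancestors of 79f5948: {79f5948, abb5684}.
Common ancestors: {abb5684}.
The only common ancestor is abb5684, so it is the merge base.

abb5684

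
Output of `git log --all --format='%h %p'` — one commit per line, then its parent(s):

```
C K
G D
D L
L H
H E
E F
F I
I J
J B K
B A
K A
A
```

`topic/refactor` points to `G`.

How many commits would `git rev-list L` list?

Walking parent pointers from L: reachable set = {A, B, E, F, H, I, J, K, L}.
That is 9 commits.

9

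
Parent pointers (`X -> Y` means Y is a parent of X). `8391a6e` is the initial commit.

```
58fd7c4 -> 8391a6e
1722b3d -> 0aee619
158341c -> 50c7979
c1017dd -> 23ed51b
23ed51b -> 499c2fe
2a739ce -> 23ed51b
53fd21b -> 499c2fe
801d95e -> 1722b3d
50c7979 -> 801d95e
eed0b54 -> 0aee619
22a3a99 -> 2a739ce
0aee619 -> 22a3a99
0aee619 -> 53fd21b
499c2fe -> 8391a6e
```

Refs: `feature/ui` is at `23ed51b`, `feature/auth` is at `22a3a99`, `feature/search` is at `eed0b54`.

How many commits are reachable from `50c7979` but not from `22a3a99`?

5

Reachable from 50c7979: {0aee619, 1722b3d, 22a3a99, 23ed51b, 2a739ce, 499c2fe, 50c7979, 53fd21b, 801d95e, 8391a6e}.
Reachable from 22a3a99: {22a3a99, 23ed51b, 2a739ce, 499c2fe, 8391a6e}.
In 50c7979's history but not 22a3a99's: {0aee619, 1722b3d, 50c7979, 53fd21b, 801d95e} — 5 commits.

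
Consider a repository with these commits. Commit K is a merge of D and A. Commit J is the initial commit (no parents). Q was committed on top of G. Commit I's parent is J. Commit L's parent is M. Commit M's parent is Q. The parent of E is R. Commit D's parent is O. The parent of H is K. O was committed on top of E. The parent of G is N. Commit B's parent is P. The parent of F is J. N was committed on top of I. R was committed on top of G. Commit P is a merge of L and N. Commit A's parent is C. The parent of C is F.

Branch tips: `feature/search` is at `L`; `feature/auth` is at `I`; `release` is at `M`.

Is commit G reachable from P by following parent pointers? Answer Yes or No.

Ancestors of P (commits reachable by following parents): {G, I, J, L, M, N, P, Q}.
G is in that set, so it is an ancestor of P.

Yes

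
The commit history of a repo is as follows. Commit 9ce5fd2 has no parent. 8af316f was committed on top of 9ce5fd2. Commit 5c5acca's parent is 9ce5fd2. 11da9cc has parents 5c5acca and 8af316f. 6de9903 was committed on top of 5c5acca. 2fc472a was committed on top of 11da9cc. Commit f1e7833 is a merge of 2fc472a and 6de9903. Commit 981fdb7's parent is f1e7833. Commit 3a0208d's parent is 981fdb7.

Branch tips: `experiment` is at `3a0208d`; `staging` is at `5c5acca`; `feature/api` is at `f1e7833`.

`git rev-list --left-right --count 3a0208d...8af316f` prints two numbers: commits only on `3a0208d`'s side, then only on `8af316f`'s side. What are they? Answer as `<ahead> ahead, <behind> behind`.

Reachable from 3a0208d: {11da9cc, 2fc472a, 3a0208d, 5c5acca, 6de9903, 8af316f, 981fdb7, 9ce5fd2, f1e7833}.
Reachable from 8af316f: {8af316f, 9ce5fd2}.
Only in 3a0208d's history (ahead): {11da9cc, 2fc472a, 3a0208d, 5c5acca, 6de9903, 981fdb7, f1e7833} — 7.
Only in 8af316f's history (behind): {} — 0.

7 ahead, 0 behind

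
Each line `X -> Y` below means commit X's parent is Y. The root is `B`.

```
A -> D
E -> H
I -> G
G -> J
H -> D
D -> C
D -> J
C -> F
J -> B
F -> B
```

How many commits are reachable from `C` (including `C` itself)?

3

Walking parent pointers from C: reachable set = {B, C, F}.
That is 3 commits.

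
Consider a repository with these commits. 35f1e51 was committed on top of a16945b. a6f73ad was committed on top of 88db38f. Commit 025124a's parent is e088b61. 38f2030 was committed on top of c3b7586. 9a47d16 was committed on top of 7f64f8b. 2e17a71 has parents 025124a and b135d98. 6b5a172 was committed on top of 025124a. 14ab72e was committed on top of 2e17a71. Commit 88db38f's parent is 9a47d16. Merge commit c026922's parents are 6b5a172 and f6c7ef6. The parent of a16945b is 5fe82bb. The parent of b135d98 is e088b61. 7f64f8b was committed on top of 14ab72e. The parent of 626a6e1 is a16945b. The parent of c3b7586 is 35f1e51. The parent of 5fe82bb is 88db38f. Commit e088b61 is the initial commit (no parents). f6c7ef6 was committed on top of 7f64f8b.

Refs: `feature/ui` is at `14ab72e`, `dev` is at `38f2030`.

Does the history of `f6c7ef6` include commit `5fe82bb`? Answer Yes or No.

Ancestors of f6c7ef6: {025124a, 14ab72e, 2e17a71, 7f64f8b, b135d98, e088b61, f6c7ef6}.
5fe82bb is not in that set, so it is not an ancestor of f6c7ef6.

No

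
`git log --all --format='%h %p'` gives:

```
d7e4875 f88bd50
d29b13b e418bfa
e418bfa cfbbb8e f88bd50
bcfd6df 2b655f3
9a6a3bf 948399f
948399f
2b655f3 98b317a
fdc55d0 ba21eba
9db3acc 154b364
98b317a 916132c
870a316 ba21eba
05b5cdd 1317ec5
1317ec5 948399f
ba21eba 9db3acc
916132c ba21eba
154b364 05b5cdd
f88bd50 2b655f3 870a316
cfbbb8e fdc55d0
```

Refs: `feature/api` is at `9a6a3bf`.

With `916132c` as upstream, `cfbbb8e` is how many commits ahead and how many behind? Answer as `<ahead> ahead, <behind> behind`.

Reachable from cfbbb8e: {05b5cdd, 1317ec5, 154b364, 948399f, 9db3acc, ba21eba, cfbbb8e, fdc55d0}.
Reachable from 916132c: {05b5cdd, 1317ec5, 154b364, 916132c, 948399f, 9db3acc, ba21eba}.
Only in cfbbb8e's history (ahead): {cfbbb8e, fdc55d0} — 2.
Only in 916132c's history (behind): {916132c} — 1.

2 ahead, 1 behind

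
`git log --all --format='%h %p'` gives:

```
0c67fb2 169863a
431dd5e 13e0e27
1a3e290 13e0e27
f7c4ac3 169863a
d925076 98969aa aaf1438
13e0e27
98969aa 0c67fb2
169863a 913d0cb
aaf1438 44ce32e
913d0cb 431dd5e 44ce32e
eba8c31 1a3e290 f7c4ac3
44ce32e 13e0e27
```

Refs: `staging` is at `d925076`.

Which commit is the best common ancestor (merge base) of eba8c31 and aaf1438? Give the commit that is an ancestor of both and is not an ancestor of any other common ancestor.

Ancestors of eba8c31: {13e0e27, 169863a, 1a3e290, 431dd5e, 44ce32e, 913d0cb, eba8c31, f7c4ac3}.
Ancestors of aaf1438: {13e0e27, 44ce32e, aaf1438}.
Common ancestors: {13e0e27, 44ce32e}.
Among these, 44ce32e is not an ancestor of any other common ancestor — it is the merge base.

44ce32e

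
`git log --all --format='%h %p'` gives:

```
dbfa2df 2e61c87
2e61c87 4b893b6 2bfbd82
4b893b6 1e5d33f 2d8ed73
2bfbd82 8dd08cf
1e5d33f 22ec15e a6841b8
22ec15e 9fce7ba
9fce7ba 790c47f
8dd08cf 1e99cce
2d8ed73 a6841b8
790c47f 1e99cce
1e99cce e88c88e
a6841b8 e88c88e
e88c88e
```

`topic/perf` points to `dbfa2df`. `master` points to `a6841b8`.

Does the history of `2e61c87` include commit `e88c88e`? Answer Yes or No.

Ancestors of 2e61c87 (commits reachable by following parents): {1e5d33f, 1e99cce, 22ec15e, 2bfbd82, 2d8ed73, 2e61c87, 4b893b6, 790c47f, 8dd08cf, 9fce7ba, a6841b8, e88c88e}.
e88c88e is in that set, so it is an ancestor of 2e61c87.

Yes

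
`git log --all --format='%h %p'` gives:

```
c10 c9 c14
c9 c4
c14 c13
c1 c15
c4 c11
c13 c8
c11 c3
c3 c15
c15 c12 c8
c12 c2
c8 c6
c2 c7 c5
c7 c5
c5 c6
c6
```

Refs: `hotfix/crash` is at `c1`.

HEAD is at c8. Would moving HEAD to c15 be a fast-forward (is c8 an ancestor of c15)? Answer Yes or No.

Yes

A fast-forward from c8 to c15 is possible iff c8 is an ancestor of c15.
Ancestors of c15: {c12, c15, c2, c5, c6, c7, c8}.
c8 is among them, so fast-forward is possible.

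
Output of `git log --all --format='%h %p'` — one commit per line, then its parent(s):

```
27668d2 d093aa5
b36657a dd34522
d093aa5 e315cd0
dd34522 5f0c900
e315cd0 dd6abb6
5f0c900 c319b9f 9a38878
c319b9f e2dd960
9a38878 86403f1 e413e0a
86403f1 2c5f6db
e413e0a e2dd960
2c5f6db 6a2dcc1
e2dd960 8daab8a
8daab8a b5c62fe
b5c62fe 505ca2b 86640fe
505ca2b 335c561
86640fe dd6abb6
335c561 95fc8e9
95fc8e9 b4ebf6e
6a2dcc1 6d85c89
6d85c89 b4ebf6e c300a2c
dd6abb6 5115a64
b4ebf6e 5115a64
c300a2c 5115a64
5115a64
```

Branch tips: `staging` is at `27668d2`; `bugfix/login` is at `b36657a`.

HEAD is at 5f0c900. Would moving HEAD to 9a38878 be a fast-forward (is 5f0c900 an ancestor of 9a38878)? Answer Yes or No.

A fast-forward from 5f0c900 to 9a38878 is possible iff 5f0c900 is an ancestor of 9a38878.
Ancestors of 9a38878: {2c5f6db, 335c561, 505ca2b, 5115a64, 6a2dcc1, 6d85c89, 86403f1, 86640fe, 8daab8a, 95fc8e9, 9a38878, b4ebf6e, b5c62fe, c300a2c, dd6abb6, e2dd960, e413e0a}.
5f0c900 is not among them, so fast-forward is not possible.

No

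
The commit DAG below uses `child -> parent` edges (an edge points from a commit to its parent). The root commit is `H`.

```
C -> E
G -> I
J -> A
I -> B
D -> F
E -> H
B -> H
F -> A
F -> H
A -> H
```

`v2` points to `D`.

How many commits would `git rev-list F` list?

Walking parent pointers from F: reachable set = {A, F, H}.
That is 3 commits.

3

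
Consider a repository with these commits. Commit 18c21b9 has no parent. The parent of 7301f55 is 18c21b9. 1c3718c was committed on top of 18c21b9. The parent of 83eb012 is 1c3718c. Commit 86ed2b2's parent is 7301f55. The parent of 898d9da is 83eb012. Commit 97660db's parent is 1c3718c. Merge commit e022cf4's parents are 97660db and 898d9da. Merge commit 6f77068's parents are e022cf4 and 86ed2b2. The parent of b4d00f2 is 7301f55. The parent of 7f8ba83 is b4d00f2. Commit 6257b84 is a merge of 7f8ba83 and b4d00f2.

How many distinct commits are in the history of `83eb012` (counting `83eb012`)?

3

Walking parent pointers from 83eb012: reachable set = {18c21b9, 1c3718c, 83eb012}.
That is 3 commits.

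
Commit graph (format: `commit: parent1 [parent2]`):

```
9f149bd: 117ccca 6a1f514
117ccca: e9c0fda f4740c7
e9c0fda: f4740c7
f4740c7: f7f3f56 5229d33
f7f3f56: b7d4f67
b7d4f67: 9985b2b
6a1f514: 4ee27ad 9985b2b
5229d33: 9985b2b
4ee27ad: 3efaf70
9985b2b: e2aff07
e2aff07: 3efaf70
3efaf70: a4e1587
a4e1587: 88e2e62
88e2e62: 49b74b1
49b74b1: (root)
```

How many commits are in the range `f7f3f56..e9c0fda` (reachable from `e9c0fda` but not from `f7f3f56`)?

3

Reachable from e9c0fda: {3efaf70, 49b74b1, 5229d33, 88e2e62, 9985b2b, a4e1587, b7d4f67, e2aff07, e9c0fda, f4740c7, f7f3f56}.
Reachable from f7f3f56: {3efaf70, 49b74b1, 88e2e62, 9985b2b, a4e1587, b7d4f67, e2aff07, f7f3f56}.
In e9c0fda's history but not f7f3f56's: {5229d33, e9c0fda, f4740c7} — 3 commits.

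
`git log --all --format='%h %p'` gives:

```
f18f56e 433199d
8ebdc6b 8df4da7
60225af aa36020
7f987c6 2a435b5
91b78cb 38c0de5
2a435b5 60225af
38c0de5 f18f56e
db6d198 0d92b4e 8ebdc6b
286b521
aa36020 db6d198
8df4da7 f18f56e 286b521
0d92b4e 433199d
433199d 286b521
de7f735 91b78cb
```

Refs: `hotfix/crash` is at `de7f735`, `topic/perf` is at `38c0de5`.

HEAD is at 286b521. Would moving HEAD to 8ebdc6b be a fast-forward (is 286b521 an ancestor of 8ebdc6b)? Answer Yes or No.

Yes

A fast-forward from 286b521 to 8ebdc6b is possible iff 286b521 is an ancestor of 8ebdc6b.
Ancestors of 8ebdc6b: {286b521, 433199d, 8df4da7, 8ebdc6b, f18f56e}.
286b521 is among them, so fast-forward is possible.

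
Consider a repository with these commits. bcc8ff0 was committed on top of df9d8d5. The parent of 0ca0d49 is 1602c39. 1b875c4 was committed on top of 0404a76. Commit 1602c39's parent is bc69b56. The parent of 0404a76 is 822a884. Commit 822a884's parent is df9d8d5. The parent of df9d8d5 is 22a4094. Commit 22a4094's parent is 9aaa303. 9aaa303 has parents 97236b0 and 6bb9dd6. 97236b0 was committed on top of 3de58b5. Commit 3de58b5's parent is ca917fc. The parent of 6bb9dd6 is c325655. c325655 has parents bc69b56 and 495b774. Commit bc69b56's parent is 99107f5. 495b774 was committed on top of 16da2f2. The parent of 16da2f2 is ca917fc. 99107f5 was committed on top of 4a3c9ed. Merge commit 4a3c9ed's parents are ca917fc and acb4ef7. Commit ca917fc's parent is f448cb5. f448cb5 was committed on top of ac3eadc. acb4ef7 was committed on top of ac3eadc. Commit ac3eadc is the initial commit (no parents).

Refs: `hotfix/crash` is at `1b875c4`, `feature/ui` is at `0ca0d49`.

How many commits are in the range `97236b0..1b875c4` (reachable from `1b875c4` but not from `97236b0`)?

Reachable from 1b875c4: {0404a76, 16da2f2, 1b875c4, 22a4094, 3de58b5, 495b774, 4a3c9ed, 6bb9dd6, 822a884, 97236b0, 99107f5, 9aaa303, ac3eadc, acb4ef7, bc69b56, c325655, ca917fc, df9d8d5, f448cb5}.
Reachable from 97236b0: {3de58b5, 97236b0, ac3eadc, ca917fc, f448cb5}.
In 1b875c4's history but not 97236b0's: {0404a76, 16da2f2, 1b875c4, 22a4094, 495b774, 4a3c9ed, 6bb9dd6, 822a884, 99107f5, 9aaa303, acb4ef7, bc69b56, c325655, df9d8d5} — 14 commits.

14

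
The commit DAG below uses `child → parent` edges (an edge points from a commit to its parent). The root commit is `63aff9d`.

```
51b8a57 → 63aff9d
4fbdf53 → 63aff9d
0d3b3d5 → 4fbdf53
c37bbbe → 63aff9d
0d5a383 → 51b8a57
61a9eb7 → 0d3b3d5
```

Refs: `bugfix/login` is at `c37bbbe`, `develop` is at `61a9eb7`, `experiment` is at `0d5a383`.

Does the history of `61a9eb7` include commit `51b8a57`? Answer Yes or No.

Ancestors of 61a9eb7: {0d3b3d5, 4fbdf53, 61a9eb7, 63aff9d}.
51b8a57 is not in that set, so it is not an ancestor of 61a9eb7.

No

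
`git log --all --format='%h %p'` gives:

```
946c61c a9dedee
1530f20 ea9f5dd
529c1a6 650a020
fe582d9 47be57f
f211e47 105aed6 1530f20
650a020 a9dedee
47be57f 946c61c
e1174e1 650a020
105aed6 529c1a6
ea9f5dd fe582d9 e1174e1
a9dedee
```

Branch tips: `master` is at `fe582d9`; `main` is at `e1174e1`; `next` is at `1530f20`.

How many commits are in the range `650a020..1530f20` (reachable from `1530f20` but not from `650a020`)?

6

Reachable from 1530f20: {1530f20, 47be57f, 650a020, 946c61c, a9dedee, e1174e1, ea9f5dd, fe582d9}.
Reachable from 650a020: {650a020, a9dedee}.
In 1530f20's history but not 650a020's: {1530f20, 47be57f, 946c61c, e1174e1, ea9f5dd, fe582d9} — 6 commits.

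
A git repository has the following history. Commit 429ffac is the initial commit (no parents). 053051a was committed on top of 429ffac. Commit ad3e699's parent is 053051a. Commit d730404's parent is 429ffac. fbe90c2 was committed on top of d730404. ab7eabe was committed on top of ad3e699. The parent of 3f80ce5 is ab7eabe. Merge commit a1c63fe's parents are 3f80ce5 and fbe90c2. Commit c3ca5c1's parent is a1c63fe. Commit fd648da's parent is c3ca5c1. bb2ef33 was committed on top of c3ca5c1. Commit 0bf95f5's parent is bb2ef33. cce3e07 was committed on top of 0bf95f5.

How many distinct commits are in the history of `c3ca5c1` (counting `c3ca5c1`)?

Walking parent pointers from c3ca5c1: reachable set = {053051a, 3f80ce5, 429ffac, a1c63fe, ab7eabe, ad3e699, c3ca5c1, d730404, fbe90c2}.
That is 9 commits.

9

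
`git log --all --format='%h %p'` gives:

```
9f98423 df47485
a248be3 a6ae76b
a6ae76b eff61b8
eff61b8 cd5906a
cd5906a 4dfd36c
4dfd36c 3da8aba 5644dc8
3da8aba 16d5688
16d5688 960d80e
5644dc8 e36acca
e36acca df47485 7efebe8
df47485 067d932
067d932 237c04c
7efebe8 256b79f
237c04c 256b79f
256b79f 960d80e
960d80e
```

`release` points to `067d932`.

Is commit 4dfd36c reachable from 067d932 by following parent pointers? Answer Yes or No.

Ancestors of 067d932: {067d932, 237c04c, 256b79f, 960d80e}.
4dfd36c is not in that set, so it is not an ancestor of 067d932.

No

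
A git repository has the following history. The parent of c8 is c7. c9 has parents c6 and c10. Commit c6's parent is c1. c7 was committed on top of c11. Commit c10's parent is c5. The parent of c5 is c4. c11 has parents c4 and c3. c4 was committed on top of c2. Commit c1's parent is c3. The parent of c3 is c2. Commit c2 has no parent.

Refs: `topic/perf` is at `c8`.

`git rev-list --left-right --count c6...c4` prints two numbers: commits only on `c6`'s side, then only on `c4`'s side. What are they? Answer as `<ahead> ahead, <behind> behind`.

Reachable from c6: {c1, c2, c3, c6}.
Reachable from c4: {c2, c4}.
Only in c6's history (ahead): {c1, c3, c6} — 3.
Only in c4's history (behind): {c4} — 1.

3 ahead, 1 behind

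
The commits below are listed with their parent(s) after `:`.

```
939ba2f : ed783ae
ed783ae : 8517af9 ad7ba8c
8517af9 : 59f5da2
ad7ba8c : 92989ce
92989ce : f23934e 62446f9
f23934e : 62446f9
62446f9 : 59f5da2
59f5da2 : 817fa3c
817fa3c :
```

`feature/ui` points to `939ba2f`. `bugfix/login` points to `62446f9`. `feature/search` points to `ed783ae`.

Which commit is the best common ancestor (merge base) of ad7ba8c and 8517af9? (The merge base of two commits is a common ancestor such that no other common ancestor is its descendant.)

59f5da2

Ancestors of ad7ba8c: {59f5da2, 62446f9, 817fa3c, 92989ce, ad7ba8c, f23934e}.
Ancestors of 8517af9: {59f5da2, 817fa3c, 8517af9}.
Common ancestors: {59f5da2, 817fa3c}.
Among these, 59f5da2 is not an ancestor of any other common ancestor — it is the merge base.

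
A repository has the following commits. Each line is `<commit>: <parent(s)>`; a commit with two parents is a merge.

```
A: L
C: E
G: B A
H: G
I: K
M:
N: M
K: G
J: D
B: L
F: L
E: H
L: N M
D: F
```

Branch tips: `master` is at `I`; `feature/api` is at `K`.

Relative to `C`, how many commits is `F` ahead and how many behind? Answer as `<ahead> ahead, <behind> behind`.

1 ahead, 6 behind

Reachable from F: {F, L, M, N}.
Reachable from C: {A, B, C, E, G, H, L, M, N}.
Only in F's history (ahead): {F} — 1.
Only in C's history (behind): {A, B, C, E, G, H} — 6.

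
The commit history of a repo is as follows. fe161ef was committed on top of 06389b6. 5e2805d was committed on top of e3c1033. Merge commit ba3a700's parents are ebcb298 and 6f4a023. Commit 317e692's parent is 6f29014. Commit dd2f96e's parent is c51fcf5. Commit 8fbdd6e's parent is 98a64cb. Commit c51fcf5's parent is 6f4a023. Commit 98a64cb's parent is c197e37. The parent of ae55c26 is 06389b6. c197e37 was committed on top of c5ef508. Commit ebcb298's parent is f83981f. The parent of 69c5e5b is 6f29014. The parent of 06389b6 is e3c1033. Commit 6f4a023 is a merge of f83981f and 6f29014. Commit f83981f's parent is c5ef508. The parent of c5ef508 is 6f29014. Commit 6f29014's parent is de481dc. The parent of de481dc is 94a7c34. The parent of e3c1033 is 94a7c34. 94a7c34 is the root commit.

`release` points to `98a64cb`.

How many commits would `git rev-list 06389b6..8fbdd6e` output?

Reachable from 8fbdd6e: {6f29014, 8fbdd6e, 94a7c34, 98a64cb, c197e37, c5ef508, de481dc}.
Reachable from 06389b6: {06389b6, 94a7c34, e3c1033}.
In 8fbdd6e's history but not 06389b6's: {6f29014, 8fbdd6e, 98a64cb, c197e37, c5ef508, de481dc} — 6 commits.

6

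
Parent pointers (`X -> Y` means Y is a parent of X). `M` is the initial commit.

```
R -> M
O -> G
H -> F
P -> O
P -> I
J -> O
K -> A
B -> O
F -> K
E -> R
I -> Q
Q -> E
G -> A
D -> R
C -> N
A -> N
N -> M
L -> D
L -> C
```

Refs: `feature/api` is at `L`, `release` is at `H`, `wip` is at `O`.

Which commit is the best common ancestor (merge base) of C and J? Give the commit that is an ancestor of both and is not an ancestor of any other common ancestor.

Ancestors of C: {C, M, N}.
Ancestors of J: {A, G, J, M, N, O}.
Common ancestors: {M, N}.
Among these, N is not an ancestor of any other common ancestor — it is the merge base.

N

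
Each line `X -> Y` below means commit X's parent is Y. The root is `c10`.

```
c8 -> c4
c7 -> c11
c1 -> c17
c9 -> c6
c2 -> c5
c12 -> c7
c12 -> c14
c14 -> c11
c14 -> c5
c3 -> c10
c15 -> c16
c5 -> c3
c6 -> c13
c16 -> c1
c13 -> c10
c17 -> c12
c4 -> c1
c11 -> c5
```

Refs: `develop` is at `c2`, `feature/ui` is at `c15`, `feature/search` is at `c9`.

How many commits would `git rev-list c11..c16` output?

6

Reachable from c16: {c1, c10, c11, c12, c14, c16, c17, c3, c5, c7}.
Reachable from c11: {c10, c11, c3, c5}.
In c16's history but not c11's: {c1, c12, c14, c16, c17, c7} — 6 commits.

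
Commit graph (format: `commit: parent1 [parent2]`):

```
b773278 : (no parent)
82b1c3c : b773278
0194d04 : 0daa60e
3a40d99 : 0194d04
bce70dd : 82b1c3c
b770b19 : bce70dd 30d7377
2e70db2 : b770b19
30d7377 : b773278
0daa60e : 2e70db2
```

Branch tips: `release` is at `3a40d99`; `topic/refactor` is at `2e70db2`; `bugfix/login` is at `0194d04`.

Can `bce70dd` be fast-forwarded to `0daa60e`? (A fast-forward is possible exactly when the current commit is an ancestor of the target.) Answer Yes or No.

Yes

A fast-forward from bce70dd to 0daa60e is possible iff bce70dd is an ancestor of 0daa60e.
Ancestors of 0daa60e: {0daa60e, 2e70db2, 30d7377, 82b1c3c, b770b19, b773278, bce70dd}.
bce70dd is among them, so fast-forward is possible.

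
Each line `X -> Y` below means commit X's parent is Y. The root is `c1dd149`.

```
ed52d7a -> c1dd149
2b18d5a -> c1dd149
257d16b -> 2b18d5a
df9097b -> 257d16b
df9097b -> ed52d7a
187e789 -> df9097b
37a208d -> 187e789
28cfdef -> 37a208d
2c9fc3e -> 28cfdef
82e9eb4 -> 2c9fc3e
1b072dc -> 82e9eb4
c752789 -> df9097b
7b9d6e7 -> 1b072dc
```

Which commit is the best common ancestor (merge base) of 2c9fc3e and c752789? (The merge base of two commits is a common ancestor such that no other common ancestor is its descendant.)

df9097b

Ancestors of 2c9fc3e: {187e789, 257d16b, 28cfdef, 2b18d5a, 2c9fc3e, 37a208d, c1dd149, df9097b, ed52d7a}.
Ancestors of c752789: {257d16b, 2b18d5a, c1dd149, c752789, df9097b, ed52d7a}.
Common ancestors: {257d16b, 2b18d5a, c1dd149, df9097b, ed52d7a}.
Among these, df9097b is not an ancestor of any other common ancestor — it is the merge base.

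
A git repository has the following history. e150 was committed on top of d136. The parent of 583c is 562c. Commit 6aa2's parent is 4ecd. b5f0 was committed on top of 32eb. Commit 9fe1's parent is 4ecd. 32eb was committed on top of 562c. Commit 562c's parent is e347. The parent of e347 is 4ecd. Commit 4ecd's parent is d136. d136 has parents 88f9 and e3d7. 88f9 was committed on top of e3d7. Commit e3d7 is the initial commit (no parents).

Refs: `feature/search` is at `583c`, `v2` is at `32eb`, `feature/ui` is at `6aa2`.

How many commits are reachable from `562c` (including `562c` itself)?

6

Walking parent pointers from 562c: reachable set = {4ecd, 562c, 88f9, d136, e347, e3d7}.
That is 6 commits.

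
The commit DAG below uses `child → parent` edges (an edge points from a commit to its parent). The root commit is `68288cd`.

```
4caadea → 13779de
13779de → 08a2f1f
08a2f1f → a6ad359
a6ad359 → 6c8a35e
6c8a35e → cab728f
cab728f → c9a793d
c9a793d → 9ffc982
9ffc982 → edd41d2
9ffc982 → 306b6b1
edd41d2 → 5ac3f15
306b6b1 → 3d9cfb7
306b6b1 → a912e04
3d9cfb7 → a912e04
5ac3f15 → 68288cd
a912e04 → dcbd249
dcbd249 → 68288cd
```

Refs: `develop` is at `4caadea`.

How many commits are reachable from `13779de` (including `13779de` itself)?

14

Walking parent pointers from 13779de: reachable set = {08a2f1f, 13779de, 306b6b1, 3d9cfb7, 5ac3f15, 68288cd, 6c8a35e, 9ffc982, a6ad359, a912e04, c9a793d, cab728f, dcbd249, edd41d2}.
That is 14 commits.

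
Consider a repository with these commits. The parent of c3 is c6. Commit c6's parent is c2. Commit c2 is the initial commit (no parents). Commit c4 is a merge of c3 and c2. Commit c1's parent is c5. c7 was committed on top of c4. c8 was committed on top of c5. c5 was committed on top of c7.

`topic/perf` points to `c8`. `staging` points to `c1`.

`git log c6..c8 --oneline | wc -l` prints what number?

Reachable from c8: {c2, c3, c4, c5, c6, c7, c8}.
Reachable from c6: {c2, c6}.
In c8's history but not c6's: {c3, c4, c5, c7, c8} — 5 commits.

5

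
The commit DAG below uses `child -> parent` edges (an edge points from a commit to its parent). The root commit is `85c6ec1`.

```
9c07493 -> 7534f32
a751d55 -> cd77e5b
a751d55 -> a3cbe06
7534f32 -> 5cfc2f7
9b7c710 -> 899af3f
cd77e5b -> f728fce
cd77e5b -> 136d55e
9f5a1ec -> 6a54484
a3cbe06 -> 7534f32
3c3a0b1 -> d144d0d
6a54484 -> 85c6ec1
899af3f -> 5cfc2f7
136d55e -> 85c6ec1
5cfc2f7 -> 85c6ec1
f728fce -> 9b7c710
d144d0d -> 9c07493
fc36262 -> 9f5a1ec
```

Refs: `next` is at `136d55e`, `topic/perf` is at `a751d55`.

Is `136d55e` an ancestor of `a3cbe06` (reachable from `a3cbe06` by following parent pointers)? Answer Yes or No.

No

Ancestors of a3cbe06: {5cfc2f7, 7534f32, 85c6ec1, a3cbe06}.
136d55e is not in that set, so it is not an ancestor of a3cbe06.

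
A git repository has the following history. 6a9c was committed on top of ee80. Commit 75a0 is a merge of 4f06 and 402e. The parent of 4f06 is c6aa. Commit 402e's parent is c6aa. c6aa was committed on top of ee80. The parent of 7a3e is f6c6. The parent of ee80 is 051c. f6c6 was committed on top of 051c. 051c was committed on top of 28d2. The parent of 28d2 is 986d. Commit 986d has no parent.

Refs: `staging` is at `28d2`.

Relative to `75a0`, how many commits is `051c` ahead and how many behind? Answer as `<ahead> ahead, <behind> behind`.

0 ahead, 5 behind

Reachable from 051c: {051c, 28d2, 986d}.
Reachable from 75a0: {051c, 28d2, 402e, 4f06, 75a0, 986d, c6aa, ee80}.
Only in 051c's history (ahead): {} — 0.
Only in 75a0's history (behind): {402e, 4f06, 75a0, c6aa, ee80} — 5.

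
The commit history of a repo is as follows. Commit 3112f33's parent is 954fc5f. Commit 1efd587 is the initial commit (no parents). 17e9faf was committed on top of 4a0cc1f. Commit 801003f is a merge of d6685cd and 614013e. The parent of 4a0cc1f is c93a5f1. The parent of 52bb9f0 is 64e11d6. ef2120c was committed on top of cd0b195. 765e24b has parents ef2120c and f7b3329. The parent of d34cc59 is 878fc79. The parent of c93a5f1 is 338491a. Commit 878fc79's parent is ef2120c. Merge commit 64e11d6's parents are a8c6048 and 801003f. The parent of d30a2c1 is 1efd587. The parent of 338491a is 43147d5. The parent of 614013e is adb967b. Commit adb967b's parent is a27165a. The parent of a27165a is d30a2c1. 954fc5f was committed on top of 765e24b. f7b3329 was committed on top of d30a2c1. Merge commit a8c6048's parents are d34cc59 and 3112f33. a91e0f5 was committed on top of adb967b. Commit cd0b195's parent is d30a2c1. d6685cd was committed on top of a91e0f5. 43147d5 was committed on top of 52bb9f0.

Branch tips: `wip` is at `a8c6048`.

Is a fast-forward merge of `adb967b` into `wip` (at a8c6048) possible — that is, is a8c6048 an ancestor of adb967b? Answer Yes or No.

A fast-forward from a8c6048 to adb967b is possible iff a8c6048 is an ancestor of adb967b.
Ancestors of adb967b: {1efd587, a27165a, adb967b, d30a2c1}.
a8c6048 is not among them, so fast-forward is not possible.

No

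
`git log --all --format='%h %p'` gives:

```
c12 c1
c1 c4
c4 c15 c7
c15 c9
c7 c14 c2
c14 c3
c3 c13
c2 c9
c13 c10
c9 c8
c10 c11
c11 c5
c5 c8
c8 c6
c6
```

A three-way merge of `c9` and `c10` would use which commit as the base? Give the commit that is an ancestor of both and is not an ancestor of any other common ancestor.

c8

Ancestors of c9: {c6, c8, c9}.
Ancestors of c10: {c10, c11, c5, c6, c8}.
Common ancestors: {c6, c8}.
Among these, c8 is not an ancestor of any other common ancestor — it is the merge base.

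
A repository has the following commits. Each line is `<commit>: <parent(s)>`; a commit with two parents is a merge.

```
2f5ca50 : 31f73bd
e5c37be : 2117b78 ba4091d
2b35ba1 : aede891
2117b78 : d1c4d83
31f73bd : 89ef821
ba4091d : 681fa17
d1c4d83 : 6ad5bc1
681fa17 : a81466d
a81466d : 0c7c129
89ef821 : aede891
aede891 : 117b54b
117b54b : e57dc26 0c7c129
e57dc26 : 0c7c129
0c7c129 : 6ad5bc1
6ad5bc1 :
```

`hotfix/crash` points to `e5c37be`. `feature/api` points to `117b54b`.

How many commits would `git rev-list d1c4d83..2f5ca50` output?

Reachable from 2f5ca50: {0c7c129, 117b54b, 2f5ca50, 31f73bd, 6ad5bc1, 89ef821, aede891, e57dc26}.
Reachable from d1c4d83: {6ad5bc1, d1c4d83}.
In 2f5ca50's history but not d1c4d83's: {0c7c129, 117b54b, 2f5ca50, 31f73bd, 89ef821, aede891, e57dc26} — 7 commits.

7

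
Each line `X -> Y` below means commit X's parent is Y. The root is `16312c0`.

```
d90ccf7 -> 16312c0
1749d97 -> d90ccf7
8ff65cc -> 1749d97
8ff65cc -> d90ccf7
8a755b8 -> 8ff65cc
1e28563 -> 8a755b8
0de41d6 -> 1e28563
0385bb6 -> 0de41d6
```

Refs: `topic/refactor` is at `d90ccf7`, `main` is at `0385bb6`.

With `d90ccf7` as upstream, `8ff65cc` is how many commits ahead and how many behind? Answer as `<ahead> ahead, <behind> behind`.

2 ahead, 0 behind

Reachable from 8ff65cc: {16312c0, 1749d97, 8ff65cc, d90ccf7}.
Reachable from d90ccf7: {16312c0, d90ccf7}.
Only in 8ff65cc's history (ahead): {1749d97, 8ff65cc} — 2.
Only in d90ccf7's history (behind): {} — 0.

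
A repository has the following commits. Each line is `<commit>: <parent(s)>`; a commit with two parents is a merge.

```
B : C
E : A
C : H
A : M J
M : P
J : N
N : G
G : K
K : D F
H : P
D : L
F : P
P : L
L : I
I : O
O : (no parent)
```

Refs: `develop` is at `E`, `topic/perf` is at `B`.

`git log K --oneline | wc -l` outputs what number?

Walking parent pointers from K: reachable set = {D, F, I, K, L, O, P}.
That is 7 commits.

7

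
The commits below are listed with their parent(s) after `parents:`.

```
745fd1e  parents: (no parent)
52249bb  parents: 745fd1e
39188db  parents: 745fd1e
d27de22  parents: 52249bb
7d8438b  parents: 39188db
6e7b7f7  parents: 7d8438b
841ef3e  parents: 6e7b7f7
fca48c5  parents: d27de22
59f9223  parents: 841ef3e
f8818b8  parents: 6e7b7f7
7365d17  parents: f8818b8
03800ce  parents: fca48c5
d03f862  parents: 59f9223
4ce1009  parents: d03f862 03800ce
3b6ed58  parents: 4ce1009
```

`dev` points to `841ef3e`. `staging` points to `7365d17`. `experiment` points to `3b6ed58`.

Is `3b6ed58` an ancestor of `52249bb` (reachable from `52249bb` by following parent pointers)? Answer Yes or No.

Ancestors of 52249bb: {52249bb, 745fd1e}.
3b6ed58 is not in that set, so it is not an ancestor of 52249bb.

No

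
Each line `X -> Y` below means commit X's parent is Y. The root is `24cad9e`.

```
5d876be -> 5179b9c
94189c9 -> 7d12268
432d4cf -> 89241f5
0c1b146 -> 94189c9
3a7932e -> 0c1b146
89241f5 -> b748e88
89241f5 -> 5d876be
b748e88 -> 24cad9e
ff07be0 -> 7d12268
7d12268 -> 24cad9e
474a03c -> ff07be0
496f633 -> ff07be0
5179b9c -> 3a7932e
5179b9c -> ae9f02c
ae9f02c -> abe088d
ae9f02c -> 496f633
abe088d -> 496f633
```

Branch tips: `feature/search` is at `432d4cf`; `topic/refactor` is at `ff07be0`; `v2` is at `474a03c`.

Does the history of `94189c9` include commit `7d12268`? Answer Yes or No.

Ancestors of 94189c9 (commits reachable by following parents): {24cad9e, 7d12268, 94189c9}.
7d12268 is in that set, so it is an ancestor of 94189c9.

Yes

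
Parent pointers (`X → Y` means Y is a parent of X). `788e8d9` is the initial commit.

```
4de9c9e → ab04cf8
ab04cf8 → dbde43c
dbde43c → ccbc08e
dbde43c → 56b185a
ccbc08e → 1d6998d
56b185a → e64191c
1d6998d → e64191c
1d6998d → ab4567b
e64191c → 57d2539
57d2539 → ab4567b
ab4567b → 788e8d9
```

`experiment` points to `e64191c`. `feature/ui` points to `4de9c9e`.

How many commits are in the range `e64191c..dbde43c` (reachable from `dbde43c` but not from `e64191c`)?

Reachable from dbde43c: {1d6998d, 56b185a, 57d2539, 788e8d9, ab4567b, ccbc08e, dbde43c, e64191c}.
Reachable from e64191c: {57d2539, 788e8d9, ab4567b, e64191c}.
In dbde43c's history but not e64191c's: {1d6998d, 56b185a, ccbc08e, dbde43c} — 4 commits.

4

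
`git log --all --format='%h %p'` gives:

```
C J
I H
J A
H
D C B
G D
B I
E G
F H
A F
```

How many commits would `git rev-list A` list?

3

Walking parent pointers from A: reachable set = {A, F, H}.
That is 3 commits.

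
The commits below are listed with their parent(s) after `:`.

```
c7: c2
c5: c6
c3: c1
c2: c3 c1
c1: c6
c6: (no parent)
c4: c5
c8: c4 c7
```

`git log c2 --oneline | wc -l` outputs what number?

4

Walking parent pointers from c2: reachable set = {c1, c2, c3, c6}.
That is 4 commits.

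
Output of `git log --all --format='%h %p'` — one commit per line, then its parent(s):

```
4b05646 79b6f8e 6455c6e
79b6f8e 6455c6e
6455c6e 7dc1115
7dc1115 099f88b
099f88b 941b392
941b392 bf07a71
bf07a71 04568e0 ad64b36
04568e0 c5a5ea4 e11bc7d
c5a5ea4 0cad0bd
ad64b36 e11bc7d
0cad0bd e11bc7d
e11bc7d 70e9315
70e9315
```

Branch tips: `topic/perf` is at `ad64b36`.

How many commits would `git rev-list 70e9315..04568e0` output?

4

Reachable from 04568e0: {04568e0, 0cad0bd, 70e9315, c5a5ea4, e11bc7d}.
Reachable from 70e9315: {70e9315}.
In 04568e0's history but not 70e9315's: {04568e0, 0cad0bd, c5a5ea4, e11bc7d} — 4 commits.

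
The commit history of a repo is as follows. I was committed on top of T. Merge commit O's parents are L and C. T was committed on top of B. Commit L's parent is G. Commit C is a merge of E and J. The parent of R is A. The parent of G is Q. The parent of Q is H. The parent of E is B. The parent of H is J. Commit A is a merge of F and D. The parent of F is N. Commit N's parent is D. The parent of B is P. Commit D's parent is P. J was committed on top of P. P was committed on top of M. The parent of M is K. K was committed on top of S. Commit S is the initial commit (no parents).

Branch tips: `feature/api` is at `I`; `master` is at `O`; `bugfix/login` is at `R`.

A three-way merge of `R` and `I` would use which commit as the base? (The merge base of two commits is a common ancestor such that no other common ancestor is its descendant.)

P

Ancestors of R: {A, D, F, K, M, N, P, R, S}.
Ancestors of I: {B, I, K, M, P, S, T}.
Common ancestors: {K, M, P, S}.
Among these, P is not an ancestor of any other common ancestor — it is the merge base.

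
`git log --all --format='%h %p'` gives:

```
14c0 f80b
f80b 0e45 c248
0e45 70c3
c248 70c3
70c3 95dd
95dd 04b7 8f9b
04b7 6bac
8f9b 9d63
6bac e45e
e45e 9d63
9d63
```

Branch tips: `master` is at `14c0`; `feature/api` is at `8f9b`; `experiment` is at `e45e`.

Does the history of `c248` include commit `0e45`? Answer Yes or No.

Ancestors of c248: {04b7, 6bac, 70c3, 8f9b, 95dd, 9d63, c248, e45e}.
0e45 is not in that set, so it is not an ancestor of c248.

No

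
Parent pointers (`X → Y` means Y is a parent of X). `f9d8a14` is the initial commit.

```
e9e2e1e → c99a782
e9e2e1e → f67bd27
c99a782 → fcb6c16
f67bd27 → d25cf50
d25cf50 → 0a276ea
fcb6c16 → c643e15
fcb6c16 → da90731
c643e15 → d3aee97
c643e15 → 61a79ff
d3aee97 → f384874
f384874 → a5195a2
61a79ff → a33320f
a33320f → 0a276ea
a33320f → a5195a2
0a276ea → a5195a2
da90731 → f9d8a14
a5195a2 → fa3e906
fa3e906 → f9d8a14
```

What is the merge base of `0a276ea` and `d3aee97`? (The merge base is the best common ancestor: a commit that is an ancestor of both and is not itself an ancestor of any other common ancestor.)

Ancestors of 0a276ea: {0a276ea, a5195a2, f9d8a14, fa3e906}.
Ancestors of d3aee97: {a5195a2, d3aee97, f384874, f9d8a14, fa3e906}.
Common ancestors: {a5195a2, f9d8a14, fa3e906}.
Among these, a5195a2 is not an ancestor of any other common ancestor — it is the merge base.

a5195a2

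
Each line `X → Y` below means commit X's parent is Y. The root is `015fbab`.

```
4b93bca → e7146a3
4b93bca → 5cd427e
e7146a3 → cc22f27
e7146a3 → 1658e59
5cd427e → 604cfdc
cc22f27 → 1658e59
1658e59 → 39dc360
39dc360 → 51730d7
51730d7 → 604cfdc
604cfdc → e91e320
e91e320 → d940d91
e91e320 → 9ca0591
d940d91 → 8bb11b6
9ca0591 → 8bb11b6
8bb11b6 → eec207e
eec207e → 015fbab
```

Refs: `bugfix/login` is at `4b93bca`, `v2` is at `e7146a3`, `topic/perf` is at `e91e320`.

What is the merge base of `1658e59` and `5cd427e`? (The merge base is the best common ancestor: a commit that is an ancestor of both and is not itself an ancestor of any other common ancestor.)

Ancestors of 1658e59: {015fbab, 1658e59, 39dc360, 51730d7, 604cfdc, 8bb11b6, 9ca0591, d940d91, e91e320, eec207e}.
Ancestors of 5cd427e: {015fbab, 5cd427e, 604cfdc, 8bb11b6, 9ca0591, d940d91, e91e320, eec207e}.
Common ancestors: {015fbab, 604cfdc, 8bb11b6, 9ca0591, d940d91, e91e320, eec207e}.
Among these, 604cfdc is not an ancestor of any other common ancestor — it is the merge base.

604cfdc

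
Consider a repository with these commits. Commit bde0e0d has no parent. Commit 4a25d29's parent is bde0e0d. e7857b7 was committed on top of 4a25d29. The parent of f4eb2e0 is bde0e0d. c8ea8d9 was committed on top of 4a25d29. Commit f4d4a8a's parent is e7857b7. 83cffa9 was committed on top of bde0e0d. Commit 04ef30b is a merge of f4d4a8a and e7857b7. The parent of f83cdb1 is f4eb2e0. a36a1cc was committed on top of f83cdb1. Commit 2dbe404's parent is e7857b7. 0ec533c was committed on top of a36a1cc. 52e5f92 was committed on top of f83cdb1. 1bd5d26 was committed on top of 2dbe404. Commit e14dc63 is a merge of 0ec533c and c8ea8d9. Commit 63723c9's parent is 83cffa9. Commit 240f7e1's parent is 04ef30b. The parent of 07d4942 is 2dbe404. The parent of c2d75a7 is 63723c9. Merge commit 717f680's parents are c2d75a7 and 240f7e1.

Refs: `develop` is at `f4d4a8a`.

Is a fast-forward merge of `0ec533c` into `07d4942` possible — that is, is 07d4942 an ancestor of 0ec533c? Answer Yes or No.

A fast-forward from 07d4942 to 0ec533c is possible iff 07d4942 is an ancestor of 0ec533c.
Ancestors of 0ec533c: {0ec533c, a36a1cc, bde0e0d, f4eb2e0, f83cdb1}.
07d4942 is not among them, so fast-forward is not possible.

No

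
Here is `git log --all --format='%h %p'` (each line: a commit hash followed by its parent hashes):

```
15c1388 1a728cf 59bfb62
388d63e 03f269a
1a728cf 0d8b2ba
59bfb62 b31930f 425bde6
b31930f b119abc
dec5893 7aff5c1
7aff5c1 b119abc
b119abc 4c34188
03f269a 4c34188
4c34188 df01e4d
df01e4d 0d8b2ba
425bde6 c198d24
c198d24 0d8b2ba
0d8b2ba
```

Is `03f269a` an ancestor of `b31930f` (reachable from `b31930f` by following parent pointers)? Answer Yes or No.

Ancestors of b31930f: {0d8b2ba, 4c34188, b119abc, b31930f, df01e4d}.
03f269a is not in that set, so it is not an ancestor of b31930f.

No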